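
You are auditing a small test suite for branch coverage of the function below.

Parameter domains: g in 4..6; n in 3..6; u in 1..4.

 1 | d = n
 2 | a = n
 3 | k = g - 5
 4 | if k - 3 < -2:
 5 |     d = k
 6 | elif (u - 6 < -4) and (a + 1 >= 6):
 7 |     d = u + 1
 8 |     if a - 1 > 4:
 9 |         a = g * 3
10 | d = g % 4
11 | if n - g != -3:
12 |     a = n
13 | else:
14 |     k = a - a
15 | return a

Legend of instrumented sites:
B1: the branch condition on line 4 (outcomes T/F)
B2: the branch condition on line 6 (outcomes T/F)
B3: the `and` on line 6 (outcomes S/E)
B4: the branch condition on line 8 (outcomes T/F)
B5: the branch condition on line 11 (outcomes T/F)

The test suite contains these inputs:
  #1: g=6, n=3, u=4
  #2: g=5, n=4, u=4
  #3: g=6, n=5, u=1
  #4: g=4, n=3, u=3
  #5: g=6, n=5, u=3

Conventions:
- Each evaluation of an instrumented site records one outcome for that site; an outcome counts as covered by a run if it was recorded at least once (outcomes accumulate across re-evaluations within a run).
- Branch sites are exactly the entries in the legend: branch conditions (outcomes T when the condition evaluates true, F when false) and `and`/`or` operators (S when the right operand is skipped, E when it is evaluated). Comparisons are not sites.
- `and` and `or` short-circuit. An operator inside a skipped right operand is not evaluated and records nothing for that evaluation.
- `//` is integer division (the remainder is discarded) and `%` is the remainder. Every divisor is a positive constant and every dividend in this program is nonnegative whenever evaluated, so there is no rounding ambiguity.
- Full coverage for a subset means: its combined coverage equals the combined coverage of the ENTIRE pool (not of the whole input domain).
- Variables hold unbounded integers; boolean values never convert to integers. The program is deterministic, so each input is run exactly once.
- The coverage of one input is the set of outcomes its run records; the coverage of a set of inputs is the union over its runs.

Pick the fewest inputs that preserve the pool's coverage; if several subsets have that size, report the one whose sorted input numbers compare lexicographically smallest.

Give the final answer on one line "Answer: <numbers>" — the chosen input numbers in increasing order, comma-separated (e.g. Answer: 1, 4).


run #1 (g=6, n=3, u=4) runs B1->F, B3->S, B2->F, B5->F; records B1=F, B2=F, B3=S, B5=F
run #2 (g=5, n=4, u=4) runs B1->T, B5->T; records B1=T, B5=T
run #3 (g=6, n=5, u=1) runs B1->F, B3->E, B2->T, B4->F, B5->T; records B1=F, B2=T, B3=E, B4=F, B5=T
run #4 (g=4, n=3, u=3) runs B1->T, B5->T; records B1=T, B5=T
run #5 (g=6, n=5, u=3) runs B1->F, B3->S, B2->F, B5->T; records B1=F, B2=F, B3=S, B5=T
together the pool reaches 9 outcomes: B1=T, B1=F, B2=T, B2=F, B3=S, B3=E, B4=F, B5=T, B5=F
checked all size-1 subsets: none covers 9 outcomes (max 5/9)
checked all size-2 subsets: none covers 9 outcomes (max 8/9)
size 3: inputs {1, 2, 3} cover all 9 outcomes, and no lexicographically smaller subset of this size does
Answer: 1, 2, 3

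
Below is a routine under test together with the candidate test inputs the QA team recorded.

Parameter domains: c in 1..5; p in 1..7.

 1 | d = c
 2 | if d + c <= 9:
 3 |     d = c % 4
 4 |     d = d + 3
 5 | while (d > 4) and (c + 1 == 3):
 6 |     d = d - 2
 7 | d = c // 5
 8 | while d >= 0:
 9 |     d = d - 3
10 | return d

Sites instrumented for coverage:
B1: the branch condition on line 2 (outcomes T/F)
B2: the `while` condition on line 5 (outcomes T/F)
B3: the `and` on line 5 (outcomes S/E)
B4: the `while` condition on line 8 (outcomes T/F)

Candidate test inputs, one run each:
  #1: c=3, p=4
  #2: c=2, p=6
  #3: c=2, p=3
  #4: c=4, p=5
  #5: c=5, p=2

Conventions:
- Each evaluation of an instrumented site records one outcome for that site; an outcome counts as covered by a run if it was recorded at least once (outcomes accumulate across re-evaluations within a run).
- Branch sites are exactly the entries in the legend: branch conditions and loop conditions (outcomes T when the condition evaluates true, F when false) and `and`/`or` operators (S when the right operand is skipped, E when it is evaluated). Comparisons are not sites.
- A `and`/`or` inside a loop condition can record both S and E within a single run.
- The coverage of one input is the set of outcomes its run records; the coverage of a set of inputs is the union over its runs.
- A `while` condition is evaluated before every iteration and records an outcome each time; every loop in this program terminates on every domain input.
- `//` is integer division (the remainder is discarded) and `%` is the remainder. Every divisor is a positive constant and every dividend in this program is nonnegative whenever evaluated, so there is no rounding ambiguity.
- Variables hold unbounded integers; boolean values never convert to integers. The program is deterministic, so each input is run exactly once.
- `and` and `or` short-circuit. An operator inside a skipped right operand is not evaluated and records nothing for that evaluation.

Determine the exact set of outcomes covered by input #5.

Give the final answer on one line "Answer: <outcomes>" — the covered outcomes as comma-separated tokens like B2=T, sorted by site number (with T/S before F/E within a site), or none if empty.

Tracing the run of input #5 (c=5, p=2):
  B1->F, B3->E, B2->F, B4->T, B4->F
distinct outcomes covered: B1=F, B2=F, B3=E, B4=T, B4=F

Answer: B1=F, B2=F, B3=E, B4=T, B4=F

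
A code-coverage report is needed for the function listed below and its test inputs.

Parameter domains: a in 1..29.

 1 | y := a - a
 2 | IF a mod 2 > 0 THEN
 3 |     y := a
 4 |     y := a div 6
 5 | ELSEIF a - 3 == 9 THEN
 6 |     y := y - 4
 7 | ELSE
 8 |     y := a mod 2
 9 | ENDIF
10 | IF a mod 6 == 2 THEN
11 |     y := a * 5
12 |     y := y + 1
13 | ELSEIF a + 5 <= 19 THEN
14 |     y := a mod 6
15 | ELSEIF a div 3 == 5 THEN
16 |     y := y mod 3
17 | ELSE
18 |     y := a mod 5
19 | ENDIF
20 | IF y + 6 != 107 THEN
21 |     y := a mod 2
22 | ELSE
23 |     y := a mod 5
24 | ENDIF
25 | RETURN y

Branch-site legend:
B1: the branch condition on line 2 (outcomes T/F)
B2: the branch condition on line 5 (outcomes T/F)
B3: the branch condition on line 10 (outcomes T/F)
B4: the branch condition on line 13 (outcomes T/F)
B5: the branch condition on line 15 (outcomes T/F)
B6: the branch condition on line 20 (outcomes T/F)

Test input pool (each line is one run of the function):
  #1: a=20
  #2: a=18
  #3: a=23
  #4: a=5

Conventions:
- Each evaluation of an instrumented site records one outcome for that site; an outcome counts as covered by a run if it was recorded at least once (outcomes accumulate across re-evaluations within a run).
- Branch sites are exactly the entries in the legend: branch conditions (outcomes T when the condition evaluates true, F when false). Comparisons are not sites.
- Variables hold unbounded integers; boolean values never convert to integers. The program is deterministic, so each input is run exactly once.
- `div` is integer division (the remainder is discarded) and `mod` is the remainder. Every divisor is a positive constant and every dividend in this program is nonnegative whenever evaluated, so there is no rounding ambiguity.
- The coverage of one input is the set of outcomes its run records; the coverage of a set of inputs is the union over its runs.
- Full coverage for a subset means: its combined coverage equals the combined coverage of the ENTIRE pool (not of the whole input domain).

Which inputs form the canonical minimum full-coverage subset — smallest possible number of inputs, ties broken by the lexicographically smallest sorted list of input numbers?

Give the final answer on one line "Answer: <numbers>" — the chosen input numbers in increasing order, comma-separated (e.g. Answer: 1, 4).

input #1, a=20: outcomes B1=F, B2=F, B3=T, B6=F
input #2, a=18: outcomes B1=F, B2=F, B3=F, B4=F, B5=F, B6=T
input #3, a=23: outcomes B1=T, B3=F, B4=F, B5=F, B6=T
input #4, a=5: outcomes B1=T, B3=F, B4=T, B6=T
pool-wide coverage (10 outcomes): B1=T, B1=F, B2=F, B3=T, B3=F, B4=T, B4=F, B5=F, B6=T, B6=F
no size-1 subset reaches all 10 outcomes (best union: 6/10)
no size-2 subset reaches all 10 outcomes (best union: 9/10)
at size 3, {1, 2, 4} reaches all 10 outcomes; every lexicographically earlier size-3 subset fails

Answer: 1, 2, 4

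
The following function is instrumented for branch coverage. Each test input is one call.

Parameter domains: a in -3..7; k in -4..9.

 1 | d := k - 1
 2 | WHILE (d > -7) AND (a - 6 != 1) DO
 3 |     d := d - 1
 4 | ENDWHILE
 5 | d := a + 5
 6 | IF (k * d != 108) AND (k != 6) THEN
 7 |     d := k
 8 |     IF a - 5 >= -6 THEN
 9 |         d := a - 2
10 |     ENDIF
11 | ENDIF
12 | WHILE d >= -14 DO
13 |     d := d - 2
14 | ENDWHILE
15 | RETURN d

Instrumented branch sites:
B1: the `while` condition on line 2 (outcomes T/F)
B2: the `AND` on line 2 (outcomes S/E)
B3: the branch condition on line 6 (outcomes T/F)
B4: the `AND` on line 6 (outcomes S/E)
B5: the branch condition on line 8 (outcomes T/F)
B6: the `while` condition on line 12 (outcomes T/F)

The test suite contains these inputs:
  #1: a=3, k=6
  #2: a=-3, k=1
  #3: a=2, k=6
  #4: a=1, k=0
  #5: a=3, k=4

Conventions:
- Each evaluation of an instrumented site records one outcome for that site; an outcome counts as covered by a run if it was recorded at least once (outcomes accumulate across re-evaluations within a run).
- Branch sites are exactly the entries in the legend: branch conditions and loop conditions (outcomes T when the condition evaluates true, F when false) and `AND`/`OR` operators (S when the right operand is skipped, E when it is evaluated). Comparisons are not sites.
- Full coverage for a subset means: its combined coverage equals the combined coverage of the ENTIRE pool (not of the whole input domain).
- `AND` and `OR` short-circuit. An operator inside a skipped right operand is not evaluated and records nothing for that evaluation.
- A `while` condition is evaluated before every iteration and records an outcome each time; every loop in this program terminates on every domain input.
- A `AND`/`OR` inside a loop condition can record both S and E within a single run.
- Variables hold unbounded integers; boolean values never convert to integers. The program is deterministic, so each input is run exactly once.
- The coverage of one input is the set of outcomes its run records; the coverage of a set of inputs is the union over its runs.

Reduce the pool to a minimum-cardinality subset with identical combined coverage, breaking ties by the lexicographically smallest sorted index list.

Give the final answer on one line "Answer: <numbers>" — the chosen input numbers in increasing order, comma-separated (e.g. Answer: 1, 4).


#1 (a=3, k=6) -> B2->E, B1->T, B2->E, B1->T, B2->E, B1->T, B2->E, B1->T, B2->E, B1->T, B2->E, B1->T, B2->E, B1->T, ...; covered: B1=T, B1=F, B2=S, B2=E, B3=F, B4=E, B6=T, B6=F
#2 (a=-3, k=1) -> B2->E, B1->T, B2->E, B1->T, B2->E, B1->T, B2->E, B1->T, B2->E, B1->T, B2->E, B1->T, B2->E, B1->T, ...; covered: B1=T, B1=F, B2=S, B2=E, B3=T, B4=E, B5=F, B6=T, B6=F
#3 (a=2, k=6) -> B2->E, B1->T, B2->E, B1->T, B2->E, B1->T, B2->E, B1->T, B2->E, B1->T, B2->E, B1->T, B2->E, B1->T, ...; covered: B1=T, B1=F, B2=S, B2=E, B3=F, B4=E, B6=T, B6=F
#4 (a=1, k=0) -> B2->E, B1->T, B2->E, B1->T, B2->E, B1->T, B2->E, B1->T, B2->E, B1->T, B2->E, B1->T, B2->S, B1->F, ...; covered: B1=T, B1=F, B2=S, B2=E, B3=T, B4=E, B5=T, B6=T, B6=F
#5 (a=3, k=4) -> B2->E, B1->T, B2->E, B1->T, B2->E, B1->T, B2->E, B1->T, B2->E, B1->T, B2->E, B1->T, B2->E, B1->T, ...; covered: B1=T, B1=F, B2=S, B2=E, B3=T, B4=E, B5=T, B6=T, B6=F
pool-wide coverage (11 outcomes): B1=T, B1=F, B2=S, B2=E, B3=T, B3=F, B4=E, B5=T, B5=F, B6=T, B6=F
every size-1 subset falls short of the 11 outcomes (best: 9/11)
every size-2 subset falls short of the 11 outcomes (best: 10/11)
the canonical winner is {1, 2, 4}: size 3, full 11-outcome coverage, earliest index list among size-3 covers
Answer: 1, 2, 4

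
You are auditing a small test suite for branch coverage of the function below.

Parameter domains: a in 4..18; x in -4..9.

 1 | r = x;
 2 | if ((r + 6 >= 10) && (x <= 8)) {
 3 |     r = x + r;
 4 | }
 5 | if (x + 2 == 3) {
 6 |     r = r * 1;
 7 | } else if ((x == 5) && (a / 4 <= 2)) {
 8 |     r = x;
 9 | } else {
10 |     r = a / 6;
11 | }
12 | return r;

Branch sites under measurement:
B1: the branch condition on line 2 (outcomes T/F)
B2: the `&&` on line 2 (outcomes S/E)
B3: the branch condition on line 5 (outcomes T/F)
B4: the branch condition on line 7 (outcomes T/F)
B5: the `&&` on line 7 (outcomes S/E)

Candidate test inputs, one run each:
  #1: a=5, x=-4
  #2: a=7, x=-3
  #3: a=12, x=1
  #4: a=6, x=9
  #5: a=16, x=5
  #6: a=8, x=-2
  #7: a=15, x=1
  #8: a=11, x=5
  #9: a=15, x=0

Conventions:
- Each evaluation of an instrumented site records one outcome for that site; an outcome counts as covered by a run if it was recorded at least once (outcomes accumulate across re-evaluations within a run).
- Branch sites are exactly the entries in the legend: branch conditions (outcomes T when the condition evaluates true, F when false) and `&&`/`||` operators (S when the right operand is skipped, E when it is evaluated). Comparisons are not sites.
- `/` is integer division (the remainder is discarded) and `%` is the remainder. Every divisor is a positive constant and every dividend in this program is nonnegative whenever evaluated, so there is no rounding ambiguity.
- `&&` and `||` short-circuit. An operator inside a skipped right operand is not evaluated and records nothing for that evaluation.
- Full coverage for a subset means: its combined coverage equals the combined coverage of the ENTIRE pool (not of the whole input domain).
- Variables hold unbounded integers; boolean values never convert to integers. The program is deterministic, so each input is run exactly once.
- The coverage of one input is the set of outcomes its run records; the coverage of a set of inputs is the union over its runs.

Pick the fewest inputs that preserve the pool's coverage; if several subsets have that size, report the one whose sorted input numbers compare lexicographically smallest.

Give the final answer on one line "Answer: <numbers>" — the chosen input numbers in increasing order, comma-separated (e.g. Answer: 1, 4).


run #1 (a=5, x=-4) runs B2->S, B1->F, B3->F, B5->S, B4->F; records B1=F, B2=S, B3=F, B4=F, B5=S
run #2 (a=7, x=-3) runs B2->S, B1->F, B3->F, B5->S, B4->F; records B1=F, B2=S, B3=F, B4=F, B5=S
run #3 (a=12, x=1) runs B2->S, B1->F, B3->T; records B1=F, B2=S, B3=T
run #4 (a=6, x=9) runs B2->E, B1->F, B3->F, B5->S, B4->F; records B1=F, B2=E, B3=F, B4=F, B5=S
run #5 (a=16, x=5) runs B2->E, B1->T, B3->F, B5->E, B4->F; records B1=T, B2=E, B3=F, B4=F, B5=E
run #6 (a=8, x=-2) runs B2->S, B1->F, B3->F, B5->S, B4->F; records B1=F, B2=S, B3=F, B4=F, B5=S
run #7 (a=15, x=1) runs B2->S, B1->F, B3->T; records B1=F, B2=S, B3=T
run #8 (a=11, x=5) runs B2->E, B1->T, B3->F, B5->E, B4->T; records B1=T, B2=E, B3=F, B4=T, B5=E
run #9 (a=15, x=0) runs B2->S, B1->F, B3->F, B5->S, B4->F; records B1=F, B2=S, B3=F, B4=F, B5=S
pool-wide coverage (10 outcomes): B1=T, B1=F, B2=S, B2=E, B3=T, B3=F, B4=T, B4=F, B5=S, B5=E
checked all size-1 subsets: none covers 10 outcomes (max 5/10)
checked all size-2 subsets: none covers 10 outcomes (max 9/10)
inputs {1, 3, 8} (size 3) cover everything; no size-3 subset with a lexicographically smaller index list covers all 10
Answer: 1, 3, 8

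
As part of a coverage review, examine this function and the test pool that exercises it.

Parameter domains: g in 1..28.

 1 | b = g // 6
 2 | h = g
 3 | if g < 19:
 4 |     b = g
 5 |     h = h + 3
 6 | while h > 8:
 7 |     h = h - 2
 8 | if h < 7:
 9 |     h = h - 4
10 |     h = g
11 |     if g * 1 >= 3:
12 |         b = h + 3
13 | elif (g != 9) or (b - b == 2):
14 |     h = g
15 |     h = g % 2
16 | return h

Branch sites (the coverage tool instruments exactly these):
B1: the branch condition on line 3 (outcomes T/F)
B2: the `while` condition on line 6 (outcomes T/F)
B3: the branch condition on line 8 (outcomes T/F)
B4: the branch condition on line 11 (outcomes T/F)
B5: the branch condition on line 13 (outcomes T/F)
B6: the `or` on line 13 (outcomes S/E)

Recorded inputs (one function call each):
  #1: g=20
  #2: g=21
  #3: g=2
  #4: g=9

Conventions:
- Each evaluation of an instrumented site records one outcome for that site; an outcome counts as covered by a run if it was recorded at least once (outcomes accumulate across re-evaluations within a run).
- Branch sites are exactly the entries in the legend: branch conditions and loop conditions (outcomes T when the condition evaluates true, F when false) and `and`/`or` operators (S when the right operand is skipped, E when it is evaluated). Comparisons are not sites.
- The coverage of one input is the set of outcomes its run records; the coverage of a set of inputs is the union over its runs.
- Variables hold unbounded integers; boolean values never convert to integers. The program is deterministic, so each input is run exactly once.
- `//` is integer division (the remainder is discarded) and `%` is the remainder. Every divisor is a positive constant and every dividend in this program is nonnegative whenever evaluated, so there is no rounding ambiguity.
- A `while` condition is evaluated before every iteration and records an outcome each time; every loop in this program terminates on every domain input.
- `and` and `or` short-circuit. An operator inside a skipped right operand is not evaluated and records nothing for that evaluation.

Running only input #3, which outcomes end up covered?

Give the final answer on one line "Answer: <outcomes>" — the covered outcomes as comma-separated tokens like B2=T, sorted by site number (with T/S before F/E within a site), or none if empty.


Tracing the run of input #3 (g=2):
  B1->T, B2->F, B3->T, B4->F
distinct outcomes covered: B1=T, B2=F, B3=T, B4=F
Answer: B1=T, B2=F, B3=T, B4=F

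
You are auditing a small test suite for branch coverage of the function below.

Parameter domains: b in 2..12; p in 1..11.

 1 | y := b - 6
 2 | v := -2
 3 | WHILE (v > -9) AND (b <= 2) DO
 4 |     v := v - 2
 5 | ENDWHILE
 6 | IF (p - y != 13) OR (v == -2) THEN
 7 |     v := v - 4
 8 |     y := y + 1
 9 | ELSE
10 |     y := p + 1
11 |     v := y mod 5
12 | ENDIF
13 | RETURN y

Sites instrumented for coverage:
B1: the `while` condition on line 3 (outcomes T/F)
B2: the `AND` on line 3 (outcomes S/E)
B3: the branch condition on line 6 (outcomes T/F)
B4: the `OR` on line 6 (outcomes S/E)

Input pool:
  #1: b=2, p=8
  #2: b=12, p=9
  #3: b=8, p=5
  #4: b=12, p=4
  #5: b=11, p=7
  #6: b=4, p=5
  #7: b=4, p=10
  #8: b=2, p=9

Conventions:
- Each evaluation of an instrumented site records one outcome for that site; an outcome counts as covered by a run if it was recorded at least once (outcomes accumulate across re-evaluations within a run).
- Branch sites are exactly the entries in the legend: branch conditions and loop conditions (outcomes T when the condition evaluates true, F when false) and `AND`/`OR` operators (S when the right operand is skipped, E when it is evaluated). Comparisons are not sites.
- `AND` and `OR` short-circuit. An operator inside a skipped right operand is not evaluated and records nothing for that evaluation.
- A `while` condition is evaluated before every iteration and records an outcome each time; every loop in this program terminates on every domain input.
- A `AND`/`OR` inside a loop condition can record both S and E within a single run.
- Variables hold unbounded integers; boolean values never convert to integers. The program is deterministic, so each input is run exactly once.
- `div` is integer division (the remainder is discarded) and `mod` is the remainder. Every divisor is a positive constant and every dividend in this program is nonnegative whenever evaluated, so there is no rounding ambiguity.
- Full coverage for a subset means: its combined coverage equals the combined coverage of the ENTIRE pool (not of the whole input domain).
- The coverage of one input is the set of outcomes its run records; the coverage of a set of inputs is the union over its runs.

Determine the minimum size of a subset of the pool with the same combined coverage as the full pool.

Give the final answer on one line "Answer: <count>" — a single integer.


input #1, b=2, p=8: events B2->E, B1->T, B2->E, B1->T, B2->E, B1->T, B2->E, B1->T, B2->S, B1->F, B4->S, B3->T; outcomes B1=T, B1=F, B2=S, B2=E, B3=T, B4=S
input #2, b=12, p=9: events B2->E, B1->F, B4->S, B3->T; outcomes B1=F, B2=E, B3=T, B4=S
input #3, b=8, p=5: events B2->E, B1->F, B4->S, B3->T; outcomes B1=F, B2=E, B3=T, B4=S
input #4, b=12, p=4: events B2->E, B1->F, B4->S, B3->T; outcomes B1=F, B2=E, B3=T, B4=S
input #5, b=11, p=7: events B2->E, B1->F, B4->S, B3->T; outcomes B1=F, B2=E, B3=T, B4=S
input #6, b=4, p=5: events B2->E, B1->F, B4->S, B3->T; outcomes B1=F, B2=E, B3=T, B4=S
input #7, b=4, p=10: events B2->E, B1->F, B4->S, B3->T; outcomes B1=F, B2=E, B3=T, B4=S
input #8, b=2, p=9: events B2->E, B1->T, B2->E, B1->T, B2->E, B1->T, B2->E, B1->T, B2->S, B1->F, B4->E, B3->F; outcomes B1=T, B1=F, B2=S, B2=E, B3=F, B4=E
union over all inputs: B1=T, B1=F, B2=S, B2=E, B3=T, B3=F, B4=S, B4=E (8 outcomes)
size 1 is not enough: best union over all size-1 subsets is 6/8
inputs {1, 8} (size 2) cover everything; no size-2 subset with a lexicographically smaller index list covers all 8
Answer: 2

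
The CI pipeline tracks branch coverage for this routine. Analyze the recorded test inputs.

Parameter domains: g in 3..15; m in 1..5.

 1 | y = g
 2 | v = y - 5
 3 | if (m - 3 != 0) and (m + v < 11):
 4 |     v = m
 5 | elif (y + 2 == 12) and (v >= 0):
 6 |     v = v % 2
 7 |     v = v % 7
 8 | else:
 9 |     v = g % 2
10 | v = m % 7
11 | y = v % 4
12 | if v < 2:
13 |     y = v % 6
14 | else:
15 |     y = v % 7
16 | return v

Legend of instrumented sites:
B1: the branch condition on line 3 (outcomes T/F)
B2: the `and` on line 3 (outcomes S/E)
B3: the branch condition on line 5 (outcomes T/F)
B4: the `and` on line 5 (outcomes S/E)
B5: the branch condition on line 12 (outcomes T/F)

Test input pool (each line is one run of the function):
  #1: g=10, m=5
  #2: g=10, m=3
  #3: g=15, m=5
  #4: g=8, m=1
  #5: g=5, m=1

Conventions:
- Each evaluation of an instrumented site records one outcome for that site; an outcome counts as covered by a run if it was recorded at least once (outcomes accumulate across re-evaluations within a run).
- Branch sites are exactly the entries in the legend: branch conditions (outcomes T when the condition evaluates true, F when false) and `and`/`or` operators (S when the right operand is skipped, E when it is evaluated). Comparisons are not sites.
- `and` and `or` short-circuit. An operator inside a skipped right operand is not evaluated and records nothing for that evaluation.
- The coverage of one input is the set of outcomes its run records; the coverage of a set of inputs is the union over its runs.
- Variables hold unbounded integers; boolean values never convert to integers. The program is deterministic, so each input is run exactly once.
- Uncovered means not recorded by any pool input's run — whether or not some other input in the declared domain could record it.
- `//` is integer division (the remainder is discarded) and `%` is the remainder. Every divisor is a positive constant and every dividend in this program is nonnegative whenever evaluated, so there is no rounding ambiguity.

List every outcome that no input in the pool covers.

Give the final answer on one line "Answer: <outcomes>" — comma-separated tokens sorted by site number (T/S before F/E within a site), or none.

#1 (g=10, m=5) -> B2->E, B1->T, B5->F; covered: B1=T, B2=E, B5=F
#2 (g=10, m=3) -> B2->S, B1->F, B4->E, B3->T, B5->F; covered: B1=F, B2=S, B3=T, B4=E, B5=F
#3 (g=15, m=5) -> B2->E, B1->F, B4->S, B3->F, B5->F; covered: B1=F, B2=E, B3=F, B4=S, B5=F
#4 (g=8, m=1) -> B2->E, B1->T, B5->T; covered: B1=T, B2=E, B5=T
#5 (g=5, m=1) -> B2->E, B1->T, B5->T; covered: B1=T, B2=E, B5=T
union over the pool: B1=T, B1=F, B2=S, B2=E, B3=T, B3=F, B4=S, B4=E, B5=T, B5=F
uncovered (0 of 10): none

Answer: none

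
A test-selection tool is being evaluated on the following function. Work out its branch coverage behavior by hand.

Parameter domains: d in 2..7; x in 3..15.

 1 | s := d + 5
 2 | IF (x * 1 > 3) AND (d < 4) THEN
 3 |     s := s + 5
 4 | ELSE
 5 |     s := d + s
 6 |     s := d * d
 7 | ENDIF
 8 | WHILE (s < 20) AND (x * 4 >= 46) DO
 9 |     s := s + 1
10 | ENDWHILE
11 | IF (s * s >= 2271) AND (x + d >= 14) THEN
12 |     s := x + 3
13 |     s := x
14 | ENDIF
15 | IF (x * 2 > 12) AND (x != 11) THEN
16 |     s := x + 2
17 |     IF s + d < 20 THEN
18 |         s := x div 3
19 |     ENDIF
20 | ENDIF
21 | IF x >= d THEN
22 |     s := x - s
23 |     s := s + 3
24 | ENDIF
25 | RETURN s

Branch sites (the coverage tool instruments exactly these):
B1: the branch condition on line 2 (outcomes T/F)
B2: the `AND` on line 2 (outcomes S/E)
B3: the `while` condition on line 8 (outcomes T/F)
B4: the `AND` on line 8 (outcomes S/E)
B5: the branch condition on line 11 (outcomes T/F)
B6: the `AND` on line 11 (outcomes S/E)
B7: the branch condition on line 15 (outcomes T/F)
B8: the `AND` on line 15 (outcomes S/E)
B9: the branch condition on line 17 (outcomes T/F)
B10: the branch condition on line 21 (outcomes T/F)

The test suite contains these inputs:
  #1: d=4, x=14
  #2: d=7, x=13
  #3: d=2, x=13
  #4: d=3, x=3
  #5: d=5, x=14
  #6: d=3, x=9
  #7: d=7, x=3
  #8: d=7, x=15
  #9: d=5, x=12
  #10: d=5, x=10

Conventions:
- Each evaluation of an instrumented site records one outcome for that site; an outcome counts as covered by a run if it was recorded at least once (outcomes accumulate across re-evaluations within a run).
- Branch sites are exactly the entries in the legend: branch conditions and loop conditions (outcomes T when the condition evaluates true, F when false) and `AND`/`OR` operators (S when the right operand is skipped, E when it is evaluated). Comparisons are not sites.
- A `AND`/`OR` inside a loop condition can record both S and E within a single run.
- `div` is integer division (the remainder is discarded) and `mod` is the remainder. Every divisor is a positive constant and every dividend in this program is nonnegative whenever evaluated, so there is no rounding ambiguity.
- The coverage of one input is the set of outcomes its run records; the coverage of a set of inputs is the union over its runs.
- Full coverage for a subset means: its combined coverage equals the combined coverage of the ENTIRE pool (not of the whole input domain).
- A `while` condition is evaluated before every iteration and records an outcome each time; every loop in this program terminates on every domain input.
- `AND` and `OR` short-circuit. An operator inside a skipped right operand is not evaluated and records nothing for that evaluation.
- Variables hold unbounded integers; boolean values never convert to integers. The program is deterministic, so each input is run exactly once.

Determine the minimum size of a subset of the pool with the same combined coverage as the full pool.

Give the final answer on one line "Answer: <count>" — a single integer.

run #1 (d=4, x=14) runs B2->E, B1->F, B4->E, B3->T, B4->E, B3->T, B4->E, B3->T, B4->E, B3->T, B4->S, B3->F, B6->S, B5->F, ...; records B1=F, B2=E, B3=T, B3=F, B4=S, B4=E, B5=F, B6=S, B7=T, B8=E, B9=F, B10=T
run #2 (d=7, x=13) runs B2->E, B1->F, B4->S, B3->F, B6->E, B5->T, B8->E, B7->T, B9->F, B10->T; records B1=F, B2=E, B3=F, B4=S, B5=T, B6=E, B7=T, B8=E, B9=F, B10=T
run #3 (d=2, x=13) runs B2->E, B1->T, B4->E, B3->T, B4->E, B3->T, B4->E, B3->T, B4->E, B3->T, B4->E, B3->T, B4->E, B3->T, ...; records B1=T, B2=E, B3=T, B3=F, B4=S, B4=E, B5=F, B6=S, B7=T, B8=E, B9=T, B10=T
run #4 (d=3, x=3) runs B2->S, B1->F, B4->E, B3->F, B6->S, B5->F, B8->S, B7->F, B10->T; records B1=F, B2=S, B3=F, B4=E, B5=F, B6=S, B7=F, B8=S, B10=T
run #5 (d=5, x=14) runs B2->E, B1->F, B4->S, B3->F, B6->S, B5->F, B8->E, B7->T, B9->F, B10->T; records B1=F, B2=E, B3=F, B4=S, B5=F, B6=S, B7=T, B8=E, B9=F, B10=T
run #6 (d=3, x=9) runs B2->E, B1->T, B4->E, B3->F, B6->S, B5->F, B8->E, B7->T, B9->T, B10->T; records B1=T, B2=E, B3=F, B4=E, B5=F, B6=S, B7=T, B8=E, B9=T, B10=T
run #7 (d=7, x=3) runs B2->S, B1->F, B4->S, B3->F, B6->E, B5->F, B8->S, B7->F, B10->F; records B1=F, B2=S, B3=F, B4=S, B5=F, B6=E, B7=F, B8=S, B10=F
run #8 (d=7, x=15) runs B2->E, B1->F, B4->S, B3->F, B6->E, B5->T, B8->E, B7->T, B9->F, B10->T; records B1=F, B2=E, B3=F, B4=S, B5=T, B6=E, B7=T, B8=E, B9=F, B10=T
run #9 (d=5, x=12) runs B2->E, B1->F, B4->S, B3->F, B6->S, B5->F, B8->E, B7->T, B9->T, B10->T; records B1=F, B2=E, B3=F, B4=S, B5=F, B6=S, B7=T, B8=E, B9=T, B10=T
run #10 (d=5, x=10) runs B2->E, B1->F, B4->S, B3->F, B6->S, B5->F, B8->E, B7->T, B9->T, B10->T; records B1=F, B2=E, B3=F, B4=S, B5=F, B6=S, B7=T, B8=E, B9=T, B10=T
pool-wide coverage (20 outcomes): B1=T, B1=F, B2=S, B2=E, B3=T, B3=F, B4=S, B4=E, B5=T, B5=F, B6=S, B6=E, B7=T, B7=F, B8=S, B8=E, B9=T, B9=F, B10=T, B10=F
every size-1 subset falls short of the 20 outcomes (best: 12/20)
every size-2 subset falls short of the 20 outcomes (best: 18/20)
size 3: inputs {2, 3, 7} cover all 20 outcomes, and no lexicographically smaller subset of this size does

Answer: 3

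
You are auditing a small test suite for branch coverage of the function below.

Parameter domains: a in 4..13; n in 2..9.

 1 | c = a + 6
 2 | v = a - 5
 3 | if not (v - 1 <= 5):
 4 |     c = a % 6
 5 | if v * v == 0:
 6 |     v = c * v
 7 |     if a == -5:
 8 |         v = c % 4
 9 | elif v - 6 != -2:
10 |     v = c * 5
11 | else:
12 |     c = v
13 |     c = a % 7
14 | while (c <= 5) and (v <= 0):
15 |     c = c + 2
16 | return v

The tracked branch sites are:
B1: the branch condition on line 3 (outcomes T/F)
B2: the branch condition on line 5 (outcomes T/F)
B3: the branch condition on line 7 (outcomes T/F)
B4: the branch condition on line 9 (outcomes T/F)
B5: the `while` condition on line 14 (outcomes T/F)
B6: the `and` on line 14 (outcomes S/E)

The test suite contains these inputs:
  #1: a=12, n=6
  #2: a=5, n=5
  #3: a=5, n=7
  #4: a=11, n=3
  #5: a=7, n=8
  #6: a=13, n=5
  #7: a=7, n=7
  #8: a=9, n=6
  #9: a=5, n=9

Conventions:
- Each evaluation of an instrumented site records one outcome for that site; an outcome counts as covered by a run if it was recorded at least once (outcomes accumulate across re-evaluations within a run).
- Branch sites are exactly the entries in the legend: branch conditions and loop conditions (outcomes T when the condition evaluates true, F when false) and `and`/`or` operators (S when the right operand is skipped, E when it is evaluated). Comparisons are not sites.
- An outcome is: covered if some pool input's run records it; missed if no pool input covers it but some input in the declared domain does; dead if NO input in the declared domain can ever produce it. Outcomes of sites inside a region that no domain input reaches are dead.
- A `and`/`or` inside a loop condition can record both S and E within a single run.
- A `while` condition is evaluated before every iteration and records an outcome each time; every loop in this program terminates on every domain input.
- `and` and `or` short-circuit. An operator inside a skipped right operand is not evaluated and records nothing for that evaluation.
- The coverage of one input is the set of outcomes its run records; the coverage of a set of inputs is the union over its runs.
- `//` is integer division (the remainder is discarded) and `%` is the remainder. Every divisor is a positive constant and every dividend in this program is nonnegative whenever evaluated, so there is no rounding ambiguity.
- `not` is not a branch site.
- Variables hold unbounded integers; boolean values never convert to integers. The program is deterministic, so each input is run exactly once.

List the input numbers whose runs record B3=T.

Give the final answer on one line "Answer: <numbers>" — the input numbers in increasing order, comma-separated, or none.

input #1 (a=12, n=6): misses B3=T
input #2 (a=5, n=5): misses B3=T
input #3 (a=5, n=7): misses B3=T
input #4 (a=11, n=3): misses B3=T
input #5 (a=7, n=8): misses B3=T
input #6 (a=13, n=5): misses B3=T
input #7 (a=7, n=7): misses B3=T
input #8 (a=9, n=6): misses B3=T
input #9 (a=5, n=9): misses B3=T

Answer: none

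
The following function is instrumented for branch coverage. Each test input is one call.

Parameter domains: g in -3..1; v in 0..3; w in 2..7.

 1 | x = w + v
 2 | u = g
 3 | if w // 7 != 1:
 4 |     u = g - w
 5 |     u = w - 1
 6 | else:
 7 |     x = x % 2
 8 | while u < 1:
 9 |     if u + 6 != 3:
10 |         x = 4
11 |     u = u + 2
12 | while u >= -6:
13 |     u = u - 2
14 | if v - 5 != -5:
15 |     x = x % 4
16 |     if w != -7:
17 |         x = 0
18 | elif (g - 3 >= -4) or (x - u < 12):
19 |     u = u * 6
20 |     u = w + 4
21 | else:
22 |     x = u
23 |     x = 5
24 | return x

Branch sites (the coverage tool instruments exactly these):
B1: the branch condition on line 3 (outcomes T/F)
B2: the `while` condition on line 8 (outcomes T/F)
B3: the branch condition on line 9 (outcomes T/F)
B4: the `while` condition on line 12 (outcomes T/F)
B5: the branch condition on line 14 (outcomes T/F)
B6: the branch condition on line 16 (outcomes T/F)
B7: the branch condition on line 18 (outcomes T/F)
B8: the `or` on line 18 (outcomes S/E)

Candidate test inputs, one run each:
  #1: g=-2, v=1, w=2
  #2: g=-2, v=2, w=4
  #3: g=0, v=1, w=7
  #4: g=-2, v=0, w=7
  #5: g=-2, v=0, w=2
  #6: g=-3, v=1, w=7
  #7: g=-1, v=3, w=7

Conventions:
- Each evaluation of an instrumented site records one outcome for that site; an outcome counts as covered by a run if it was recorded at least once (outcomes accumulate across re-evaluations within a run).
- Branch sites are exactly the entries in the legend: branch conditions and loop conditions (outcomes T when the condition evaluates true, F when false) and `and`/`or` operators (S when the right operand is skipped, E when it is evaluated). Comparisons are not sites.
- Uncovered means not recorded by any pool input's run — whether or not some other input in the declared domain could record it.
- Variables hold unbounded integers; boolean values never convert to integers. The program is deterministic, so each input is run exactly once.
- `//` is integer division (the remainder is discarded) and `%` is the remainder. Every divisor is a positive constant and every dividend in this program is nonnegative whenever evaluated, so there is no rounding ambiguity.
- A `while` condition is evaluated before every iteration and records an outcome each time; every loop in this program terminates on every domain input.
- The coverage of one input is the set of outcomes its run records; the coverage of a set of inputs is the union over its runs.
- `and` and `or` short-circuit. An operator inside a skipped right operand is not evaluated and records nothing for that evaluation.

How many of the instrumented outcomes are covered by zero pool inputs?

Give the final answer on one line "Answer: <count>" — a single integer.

test 1 (g=-2, v=1, w=2) hits B1=T, B2=F, B4=T, B4=F, B5=T, B6=T
test 2 (g=-2, v=2, w=4) hits B1=T, B2=F, B4=T, B4=F, B5=T, B6=T
test 3 (g=0, v=1, w=7) hits B1=F, B2=T, B2=F, B3=T, B4=T, B4=F, B5=T, B6=T
test 4 (g=-2, v=0, w=7) hits B1=F, B2=T, B2=F, B3=T, B4=T, B4=F, B5=F, B7=F, B8=E
test 5 (g=-2, v=0, w=2) hits B1=T, B2=F, B4=T, B4=F, B5=F, B7=T, B8=E
test 6 (g=-3, v=1, w=7) hits B1=F, B2=T, B2=F, B3=T, B3=F, B4=T, B4=F, B5=T, B6=T
test 7 (g=-1, v=3, w=7) hits B1=F, B2=T, B2=F, B3=T, B4=T, B4=F, B5=T, B6=T
union over the pool: B1=T, B1=F, B2=T, B2=F, B3=T, B3=F, B4=T, B4=F, B5=T, B5=F, B6=T, B7=T, B7=F, B8=E
uncovered (2 of 16): B6=F, B8=S

Answer: 2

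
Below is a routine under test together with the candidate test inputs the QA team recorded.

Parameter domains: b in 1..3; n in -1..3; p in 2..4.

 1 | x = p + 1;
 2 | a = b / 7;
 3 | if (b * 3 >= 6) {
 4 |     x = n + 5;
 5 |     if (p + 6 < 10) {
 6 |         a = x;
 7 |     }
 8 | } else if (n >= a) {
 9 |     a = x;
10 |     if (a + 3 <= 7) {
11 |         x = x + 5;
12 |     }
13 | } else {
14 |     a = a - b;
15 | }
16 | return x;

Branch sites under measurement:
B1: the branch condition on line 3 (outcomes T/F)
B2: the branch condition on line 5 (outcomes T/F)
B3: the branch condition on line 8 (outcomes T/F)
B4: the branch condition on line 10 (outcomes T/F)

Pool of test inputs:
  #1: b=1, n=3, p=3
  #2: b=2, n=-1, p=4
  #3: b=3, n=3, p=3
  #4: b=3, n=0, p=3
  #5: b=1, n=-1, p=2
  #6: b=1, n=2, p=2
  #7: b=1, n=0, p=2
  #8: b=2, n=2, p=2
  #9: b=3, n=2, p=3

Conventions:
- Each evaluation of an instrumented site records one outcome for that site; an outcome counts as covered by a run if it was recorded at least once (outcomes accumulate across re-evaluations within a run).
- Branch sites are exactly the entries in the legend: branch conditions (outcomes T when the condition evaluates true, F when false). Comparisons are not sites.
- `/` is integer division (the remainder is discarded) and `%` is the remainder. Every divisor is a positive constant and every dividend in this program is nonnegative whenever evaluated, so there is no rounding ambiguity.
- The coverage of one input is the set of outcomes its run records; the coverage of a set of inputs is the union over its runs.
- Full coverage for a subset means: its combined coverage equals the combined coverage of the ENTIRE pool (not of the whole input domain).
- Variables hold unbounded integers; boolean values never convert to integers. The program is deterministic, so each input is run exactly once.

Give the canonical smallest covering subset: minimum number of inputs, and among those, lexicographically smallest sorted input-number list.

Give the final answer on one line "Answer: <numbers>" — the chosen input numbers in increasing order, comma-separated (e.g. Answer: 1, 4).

test 1 (b=1, n=3, p=3) fires B1->F, B3->T, B4->T; hits B1=F, B3=T, B4=T
test 2 (b=2, n=-1, p=4) fires B1->T, B2->F; hits B1=T, B2=F
test 3 (b=3, n=3, p=3) fires B1->T, B2->T; hits B1=T, B2=T
test 4 (b=3, n=0, p=3) fires B1->T, B2->T; hits B1=T, B2=T
test 5 (b=1, n=-1, p=2) fires B1->F, B3->F; hits B1=F, B3=F
test 6 (b=1, n=2, p=2) fires B1->F, B3->T, B4->T; hits B1=F, B3=T, B4=T
test 7 (b=1, n=0, p=2) fires B1->F, B3->T, B4->T; hits B1=F, B3=T, B4=T
test 8 (b=2, n=2, p=2) fires B1->T, B2->T; hits B1=T, B2=T
test 9 (b=3, n=2, p=3) fires B1->T, B2->T; hits B1=T, B2=T
pool-wide coverage (7 outcomes): B1=T, B1=F, B2=T, B2=F, B3=T, B3=F, B4=T
checked all size-1 subsets: none covers 7 outcomes (max 3/7)
checked all size-2 subsets: none covers 7 outcomes (max 5/7)
checked all size-3 subsets: none covers 7 outcomes (max 6/7)
the canonical winner is {1, 2, 3, 5}: size 4, full 7-outcome coverage, earliest index list among size-4 covers

Answer: 1, 2, 3, 5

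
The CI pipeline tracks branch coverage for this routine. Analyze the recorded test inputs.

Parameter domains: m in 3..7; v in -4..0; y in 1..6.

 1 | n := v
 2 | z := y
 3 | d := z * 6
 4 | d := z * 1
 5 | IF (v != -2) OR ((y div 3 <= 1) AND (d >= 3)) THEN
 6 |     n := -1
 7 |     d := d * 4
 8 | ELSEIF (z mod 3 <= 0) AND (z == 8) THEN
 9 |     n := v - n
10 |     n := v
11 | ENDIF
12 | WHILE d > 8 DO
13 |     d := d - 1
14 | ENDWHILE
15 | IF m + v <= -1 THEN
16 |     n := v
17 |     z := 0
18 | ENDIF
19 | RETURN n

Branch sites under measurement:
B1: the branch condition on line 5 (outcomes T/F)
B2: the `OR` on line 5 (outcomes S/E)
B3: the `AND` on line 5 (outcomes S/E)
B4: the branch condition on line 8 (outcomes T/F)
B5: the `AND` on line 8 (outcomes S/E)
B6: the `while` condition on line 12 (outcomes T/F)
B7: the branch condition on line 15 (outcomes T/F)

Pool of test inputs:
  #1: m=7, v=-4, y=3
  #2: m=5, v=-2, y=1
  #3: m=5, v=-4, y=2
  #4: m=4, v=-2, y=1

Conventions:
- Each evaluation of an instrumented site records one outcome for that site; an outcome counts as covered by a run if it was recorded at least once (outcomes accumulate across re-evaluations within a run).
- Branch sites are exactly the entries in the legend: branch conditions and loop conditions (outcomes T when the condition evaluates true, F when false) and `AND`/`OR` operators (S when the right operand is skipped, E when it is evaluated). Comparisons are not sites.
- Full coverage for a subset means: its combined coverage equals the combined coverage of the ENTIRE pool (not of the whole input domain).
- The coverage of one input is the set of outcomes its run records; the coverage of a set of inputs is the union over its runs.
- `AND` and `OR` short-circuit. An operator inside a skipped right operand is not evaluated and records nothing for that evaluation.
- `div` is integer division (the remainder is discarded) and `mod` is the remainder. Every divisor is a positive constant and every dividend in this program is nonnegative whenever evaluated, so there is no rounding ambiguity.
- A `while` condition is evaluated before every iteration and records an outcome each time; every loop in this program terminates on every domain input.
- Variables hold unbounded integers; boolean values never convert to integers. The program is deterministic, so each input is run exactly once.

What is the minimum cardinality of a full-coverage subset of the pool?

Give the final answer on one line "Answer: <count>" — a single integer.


run #1 (m=7, v=-4, y=3) runs B2->S, B1->T, B6->T, B6->T, B6->T, B6->T, B6->F, B7->F; records B1=T, B2=S, B6=T, B6=F, B7=F
run #2 (m=5, v=-2, y=1) runs B2->E, B3->E, B1->F, B5->S, B4->F, B6->F, B7->F; records B1=F, B2=E, B3=E, B4=F, B5=S, B6=F, B7=F
run #3 (m=5, v=-4, y=2) runs B2->S, B1->T, B6->F, B7->F; records B1=T, B2=S, B6=F, B7=F
run #4 (m=4, v=-2, y=1) runs B2->E, B3->E, B1->F, B5->S, B4->F, B6->F, B7->F; records B1=F, B2=E, B3=E, B4=F, B5=S, B6=F, B7=F
union over all inputs: B1=T, B1=F, B2=S, B2=E, B3=E, B4=F, B5=S, B6=T, B6=F, B7=F (10 outcomes)
every size-1 subset falls short of the 10 outcomes (best: 7/10)
size 2: inputs {1, 2} cover all 10 outcomes, and no lexicographically smaller subset of this size does
Answer: 2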